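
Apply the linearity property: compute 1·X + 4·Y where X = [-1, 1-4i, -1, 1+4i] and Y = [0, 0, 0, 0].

By linearity: DFT(1x + 4y) = 1·DFT(x) + 4·DFT(y)
= 1·[-1, 1-4i, -1, 1+4i] + 4·[0, 0, 0, 0]

Computing element-wise:
Z[0] = 1·(-1) + 4·(0) = -1
Z[1] = 1·(1-4i) + 4·(0) = 1-4i
Z[2] = 1·(-1) + 4·(0) = -1
Z[3] = 1·(1+4i) + 4·(0) = 1+4i

DFT(1x + 4y) = 1·X + 4·Y = [-1, 1-4i, -1, 1+4i]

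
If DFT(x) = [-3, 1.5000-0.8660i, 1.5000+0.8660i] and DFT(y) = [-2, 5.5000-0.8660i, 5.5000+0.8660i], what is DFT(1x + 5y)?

By linearity: DFT(1x + 5y) = 1·DFT(x) + 5·DFT(y)
= 1·[-3, 1.5000-0.8660i, 1.5000+0.8660i] + 5·[-2, 5.5000-0.8660i, 5.5000+0.8660i]

Computing element-wise:
Z[0] = 1·(-3) + 5·(-2) = -13
Z[1] = 1·(1.5000-0.8660i) + 5·(5.5000-0.8660i) = 29.0000-5.1960i
Z[2] = 1·(1.5000+0.8660i) + 5·(5.5000+0.8660i) = 29.0000+5.1960i

DFT(1x + 5y) = 1·X + 5·Y = [-13, 29.0000-5.1960i, 29.0000+5.1960i]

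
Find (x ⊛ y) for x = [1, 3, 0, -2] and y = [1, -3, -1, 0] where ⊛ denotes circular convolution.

(x ⊛ y)[n] = Σ(m=0 to 3) x[m] · y[(n-m) mod 4]

Computing each output sample:
(x ⊛ y)[0] = 7
(x ⊛ y)[1] = 2
(x ⊛ y)[2] = -10
(x ⊛ y)[3] = -5

x ⊛ y = [7, 2, -10, -5]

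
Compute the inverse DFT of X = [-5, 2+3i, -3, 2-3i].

x[n] = (1/4) Σ(k=0 to 3) X[k] · e^(2πikn/4)

Computing each x[n]:
x[0] = -1
x[1] = -2
x[2] = -3
x[3] = 1

x = [-1, -2, -3, 1]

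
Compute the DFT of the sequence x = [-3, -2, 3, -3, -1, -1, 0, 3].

X[k] = Σ(n=0 to 7) x[n] · ω_8^(nk)
where ω_8 = e^(-2πi/8)

Computing each X[k]:
X[0] = -4
X[1] = 1.5355+1.9497i
X[2] = -7+3i
X[3] = -5.5355+7.9497i
X[4] = 2
X[5] = -5.5355-7.9497i
X[6] = -7-3i
X[7] = 1.5355-1.9497i

X = [-4, 1.5355+1.9497i, -7+3i, -5.5355+7.9497i, 2, -5.5355-7.9497i, -7-3i, 1.5355-1.9497i]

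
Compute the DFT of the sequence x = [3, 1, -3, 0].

X[k] = Σ(n=0 to 3) x[n] · ω_4^(nk)
where ω_4 = e^(-2πi/4)

Computing each X[k]:
X[0] = 1
X[1] = 6-1i
X[2] = -1
X[3] = 6+1i

X = [1, 6-1i, -1, 6+1i]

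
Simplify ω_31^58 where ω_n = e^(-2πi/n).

Since ω_31^31 = 1, powers reduce modulo 31.
58 mod 31 = 27
So ω_31^58 = ω_31^27 = e^(-2πi·27/31)

ω_31^58 = ω_31^27 = 0.6890+0.7248i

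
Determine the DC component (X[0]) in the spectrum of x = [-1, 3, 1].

X[0] = Σ(n=0 to 2) x[n] · ω_3^0 = Σ x[n]
= (-1) + (3) + (1)

X[0] = 3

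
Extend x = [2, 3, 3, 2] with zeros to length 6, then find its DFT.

Original 4-point DFT: [10, -1-1i, 0, -1+1i]
Zero-padded 6-point DFT provides frequency interpolation.

DFT_6([x, 0, ...]) = [10, -5.1962i, 1, 0, 1, 5.1962i]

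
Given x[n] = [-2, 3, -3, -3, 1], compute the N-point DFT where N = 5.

X[k] = Σ(n=0 to 4) x[n] · ω_5^(nk)
where ω_5 = e^(-2πi/5)

Computing each X[k]:
X[0] = -4
X[1] = 4.0902-1.9021i
X[2] = -7.0902-1.1756i
X[3] = -7.0902+1.1756i
X[4] = 4.0902+1.9021i

X = [-4, 4.0902-1.9021i, -7.0902-1.1756i, -7.0902+1.1756i, 4.0902+1.9021i]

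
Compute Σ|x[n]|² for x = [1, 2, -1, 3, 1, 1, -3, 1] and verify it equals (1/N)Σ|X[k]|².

Time domain:
Σ|x[n]|² = |1|² + |2|² + |-1|² + |3|² + |1|² + |1|² + |-3|² + |1|² = 27.0000

Frequency domain:
(1/8)Σ|X[k]|² = (1/8)(|5|² + |-0.7071-4.1213i|² + |6+1i|² + |0.7071-0.1213i|² + |-9|² + |0.7071+0.1213i|² + |6-1i|² + |-0.7071+4.1213i|²) = (1/8)·216.0000 = 27.0000

Both sides agree, confirming Parseval's theorem.

Σ|x[n]|² = (1/N)Σ|X[k]|² = 27.0000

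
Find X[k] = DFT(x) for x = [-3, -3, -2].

X[k] = Σ(n=0 to 2) x[n] · ω_3^(nk)
where ω_3 = e^(-2πi/3)

Computing each X[k]:
X[0] = -8
X[1] = -0.5000+0.8660i
X[2] = -0.5000-0.8660i

X = [-8, -0.5000+0.8660i, -0.5000-0.8660i]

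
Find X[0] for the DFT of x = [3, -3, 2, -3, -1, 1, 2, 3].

X[0] = Σ(n=0 to 7) x[n] · ω_8^0 = Σ x[n]
= (3) + (-3) + (2) + (-3) + (-1) + (1) + (2) + (3)

X[0] = 4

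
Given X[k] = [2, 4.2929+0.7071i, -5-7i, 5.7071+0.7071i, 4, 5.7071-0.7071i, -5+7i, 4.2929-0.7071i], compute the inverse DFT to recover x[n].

x[n] = (1/8) Σ(k=0 to 7) X[k] · e^(2πikn/8)

Computing each x[n]:
x[0] = 2
x[1] = 1
x[2] = 2
x[3] = -2
x[4] = -3
x[5] = 2
x[6] = 2
x[7] = -2

x = [2, 1, 2, -2, -3, 2, 2, -2]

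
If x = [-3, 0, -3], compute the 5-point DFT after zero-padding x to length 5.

Original 3-point DFT: [-6, -1.5000-2.5981i, -1.5000+2.5981i]
Zero-padded 5-point DFT provides frequency interpolation.

DFT_5([x, 0, ...]) = [-6, -0.5729+1.7634i, -3.9271-2.8532i, -3.9271+2.8532i, -0.5729-1.7634i]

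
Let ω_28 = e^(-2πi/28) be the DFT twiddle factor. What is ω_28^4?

ω_28^4 = e^(-2πi·4/28)
= cos(-2π·4/28) + i·sin(-2π·4/28)
= cos(-8π/28) + i·sin(-8π/28)

ω_28^4 = cos(-8π/28) + i·sin(-8π/28) = 0.6235-0.7818i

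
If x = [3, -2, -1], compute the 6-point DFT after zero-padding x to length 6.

Original 3-point DFT: [0, 4.5000+0.8660i, 4.5000-0.8660i]
Zero-padded 6-point DFT provides frequency interpolation.

DFT_6([x, 0, ...]) = [0, 2.5000+2.5981i, 4.5000+0.8660i, 4, 4.5000-0.8660i, 2.5000-2.5981i]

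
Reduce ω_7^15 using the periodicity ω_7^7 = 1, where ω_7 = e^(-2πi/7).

Since ω_7^7 = 1, powers reduce modulo 7.
15 mod 7 = 1
So ω_7^15 = ω_7^1 = e^(-2πi·1/7)

ω_7^15 = ω_7^1 = 0.6235-0.7818i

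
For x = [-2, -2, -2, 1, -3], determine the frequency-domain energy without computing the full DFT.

Parseval: Σ|x[n]|² = (1/N)Σ|X[k]|², so Σ|X[k]|² = N·Σ|x[n]|² = 5·22.0000

Σ|X[k]|² = N·Σ|x[n]|² = 5·22.0000 = 110.0000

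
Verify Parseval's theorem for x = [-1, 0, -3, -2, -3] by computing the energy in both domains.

Time domain:
Σ|x[n]|² = |-1|² + |0|² + |-3|² + |-2|² + |-3|² = 23.0000

Frequency domain:
(1/5)Σ|X[k]|² = (1/5)(|-9|² + |2.1180-2.2654i|² + |-0.1180-2.7144i|² + |-0.1180+2.7144i|² + |2.1180+2.2654i|²) = (1/5)·115.0000 = 23.0000

Both sides agree, confirming Parseval's theorem.

Σ|x[n]|² = (1/N)Σ|X[k]|² = 23.0000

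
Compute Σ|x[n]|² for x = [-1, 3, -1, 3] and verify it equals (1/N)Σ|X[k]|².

Time domain:
Σ|x[n]|² = |-1|² + |3|² + |-1|² + |3|² = 20.0000

Frequency domain:
(1/4)Σ|X[k]|² = (1/4)(|4|² + |0|² + |-8|² + |0|²) = (1/4)·80.0000 = 20.0000

Both sides agree, confirming Parseval's theorem.

Σ|x[n]|² = (1/N)Σ|X[k]|² = 20.0000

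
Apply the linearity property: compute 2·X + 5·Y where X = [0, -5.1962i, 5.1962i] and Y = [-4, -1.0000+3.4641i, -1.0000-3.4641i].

By linearity: DFT(2x + 5y) = 2·DFT(x) + 5·DFT(y)
= 2·[0, -5.1962i, 5.1962i] + 5·[-4, -1.0000+3.4641i, -1.0000-3.4641i]

Computing element-wise:
Z[0] = 2·(0) + 5·(-4) = -20
Z[1] = 2·(-5.1962i) + 5·(-1.0000+3.4641i) = -5.0000+6.9281i
Z[2] = 2·(5.1962i) + 5·(-1.0000-3.4641i) = -5.0000-6.9281i

DFT(2x + 5y) = 2·X + 5·Y = [-20, -5.0000+6.9281i, -5.0000-6.9281i]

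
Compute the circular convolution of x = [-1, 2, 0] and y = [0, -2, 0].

(x ⊛ y)[n] = Σ(m=0 to 2) x[m] · y[(n-m) mod 3]

Computing each output sample:
(x ⊛ y)[0] = 0
(x ⊛ y)[1] = 2
(x ⊛ y)[2] = -4

x ⊛ y = [0, 2, -4]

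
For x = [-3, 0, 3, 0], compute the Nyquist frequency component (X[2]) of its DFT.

X[2] = Σ(n=0 to 3) x[n] · ω_4^(2n) where ω_4 = e^(-2πi/4)
= (-3)·ω_4^0 + (0)·ω_4^2 + (3)·ω_4^4 + (0)·ω_4^6

X[2] = 0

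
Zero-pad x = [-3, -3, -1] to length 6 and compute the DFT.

Original 3-point DFT: [-7, -1.0000+1.7321i, -1.0000-1.7321i]
Zero-padded 6-point DFT provides frequency interpolation.

DFT_6([x, 0, ...]) = [-7, -4.0000+3.4641i, -1.0000+1.7321i, -1, -1.0000-1.7321i, -4.0000-3.4641i]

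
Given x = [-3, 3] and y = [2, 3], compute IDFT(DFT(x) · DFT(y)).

(x ⊛ y)[n] = Σ(m=0 to 1) x[m] · y[(n-m) mod 2]

Computing each output sample:
(x ⊛ y)[0] = 3
(x ⊛ y)[1] = -3

x ⊛ y = [3, -3]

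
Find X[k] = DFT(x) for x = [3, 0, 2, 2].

X[k] = Σ(n=0 to 3) x[n] · ω_4^(nk)
where ω_4 = e^(-2πi/4)

Computing each X[k]:
X[0] = 7
X[1] = 1+2i
X[2] = 3
X[3] = 1-2i

X = [7, 1+2i, 3, 1-2i]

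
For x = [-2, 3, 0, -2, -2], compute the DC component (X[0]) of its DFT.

X[0] = Σ(n=0 to 4) x[n] · ω_5^0 = Σ x[n]
= (-2) + (3) + (0) + (-2) + (-2)

X[0] = -3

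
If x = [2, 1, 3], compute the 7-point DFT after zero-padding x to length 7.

Original 3-point DFT: [6, 1.7321i, -1.7321i]
Zero-padded 7-point DFT provides frequency interpolation.

DFT_7([x, 0, ...]) = [6, 1.9559-3.7066i, -0.9254+0.3267i, 2.9695+1.9116i, 2.9695-1.9116i, -0.9254-0.3267i, 1.9559+3.7066i]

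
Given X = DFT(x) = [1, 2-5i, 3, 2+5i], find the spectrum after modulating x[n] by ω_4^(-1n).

Modulation property: DFT(ω_4^(-1n)·x[n]) = X[(k-1) mod 4], so circularly shift X by 1 positions.

X[k-1] = [2+5i, 1, 2-5i, 3]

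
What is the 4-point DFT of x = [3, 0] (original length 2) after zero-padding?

Original 2-point DFT: [3, 3]
Zero-padded 4-point DFT provides frequency interpolation.

DFT_4([x, 0, ...]) = [3, 3, 3, 3]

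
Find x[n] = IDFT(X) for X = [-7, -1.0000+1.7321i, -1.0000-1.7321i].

x[n] = (1/3) Σ(k=0 to 2) X[k] · e^(2πikn/3)

Computing each x[n]:
x[0] = -3
x[1] = -3
x[2] = -1

x = [-3, -3, -1]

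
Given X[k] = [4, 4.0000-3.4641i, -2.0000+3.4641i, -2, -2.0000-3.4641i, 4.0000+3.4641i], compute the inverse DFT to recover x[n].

x[n] = (1/6) Σ(k=0 to 5) X[k] · e^(2πikn/6)

Computing each x[n]:
x[0] = 1
x[1] = 2
x[2] = 2
x[3] = -1
x[4] = -2
x[5] = 2

x = [1, 2, 2, -1, -2, 2]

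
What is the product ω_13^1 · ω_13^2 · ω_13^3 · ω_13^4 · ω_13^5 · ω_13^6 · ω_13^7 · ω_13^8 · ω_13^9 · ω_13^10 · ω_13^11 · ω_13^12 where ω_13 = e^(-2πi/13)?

The primitive 13th roots of unity are ω_13^k for k coprime to 13: k ∈ {1, 2, 3, 4, 5, 6, 7, 8, 9, 10, 11, 12}
Their product equals the constant term of the cyclotomic polynomial Φ_13(x) up to sign.
For n ≥ 3, the product of all primitive nth roots of unity is 1. (For n=1 it is 1; for n=2 it is -1.)

1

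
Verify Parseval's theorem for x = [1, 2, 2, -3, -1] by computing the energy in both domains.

Time domain:
Σ|x[n]|² = |1|² + |2|² + |2|² + |-3|² + |-1|² = 19.0000

Frequency domain:
(1/5)Σ|X[k]|² = (1/5)(|1|² + |2.1180-5.7921i|² + |-0.1180+2.9919i|² + |-0.1180-2.9919i|² + |2.1180+5.7921i|²) = (1/5)·95.0000 = 19.0000

Both sides agree, confirming Parseval's theorem.

Σ|x[n]|² = (1/N)Σ|X[k]|² = 19.0000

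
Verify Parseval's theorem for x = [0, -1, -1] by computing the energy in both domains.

Time domain:
Σ|x[n]|² = |0|² + |-1|² + |-1|² = 2.0000

Frequency domain:
(1/3)Σ|X[k]|² = (1/3)(|-2|² + |1|² + |1|²) = (1/3)·6.0000 = 2.0000

Both sides agree, confirming Parseval's theorem.

Σ|x[n]|² = (1/N)Σ|X[k]|² = 2.0000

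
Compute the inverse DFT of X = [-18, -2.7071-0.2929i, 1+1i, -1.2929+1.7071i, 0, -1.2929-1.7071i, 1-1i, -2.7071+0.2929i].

x[n] = (1/8) Σ(k=0 to 7) X[k] · e^(2πikn/8)

Computing each x[n]:
x[0] = -3
x[1] = -3
x[2] = -2
x[3] = -2
x[4] = -1
x[5] = -2
x[6] = -3
x[7] = -2

x = [-3, -3, -2, -2, -1, -2, -3, -2]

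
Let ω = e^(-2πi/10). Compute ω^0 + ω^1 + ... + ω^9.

Sum of all nth roots of unity equals 0 for n > 1 (geometric series with r ≠ 1).

0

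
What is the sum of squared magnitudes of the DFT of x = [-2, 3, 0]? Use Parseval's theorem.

Parseval: Σ|x[n]|² = (1/N)Σ|X[k]|², so Σ|X[k]|² = N·Σ|x[n]|² = 3·13.0000

Σ|X[k]|² = N·Σ|x[n]|² = 3·13.0000 = 39.0000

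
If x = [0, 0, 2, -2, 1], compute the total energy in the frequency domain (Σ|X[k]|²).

Parseval: Σ|x[n]|² = (1/N)Σ|X[k]|², so Σ|X[k]|² = N·Σ|x[n]|² = 5·9.0000

Σ|X[k]|² = N·Σ|x[n]|² = 5·9.0000 = 45.0000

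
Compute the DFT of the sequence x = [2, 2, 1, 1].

X[k] = Σ(n=0 to 3) x[n] · ω_4^(nk)
where ω_4 = e^(-2πi/4)

Computing each X[k]:
X[0] = 6
X[1] = 1-1i
X[2] = 0
X[3] = 1+1i

X = [6, 1-1i, 0, 1+1i]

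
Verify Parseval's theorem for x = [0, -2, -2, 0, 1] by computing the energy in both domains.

Time domain:
Σ|x[n]|² = |0|² + |-2|² + |-2|² + |0|² + |1|² = 9.0000

Frequency domain:
(1/5)Σ|X[k]|² = (1/5)(|-3|² + |1.3090+4.0287i|² + |0.1910-0.1388i|² + |0.1910+0.1388i|² + |1.3090-4.0287i|²) = (1/5)·45.0000 = 9.0000

Both sides agree, confirming Parseval's theorem.

Σ|x[n]|² = (1/N)Σ|X[k]|² = 9.0000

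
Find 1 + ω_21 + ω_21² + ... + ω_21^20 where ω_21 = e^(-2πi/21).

Sum of all nth roots of unity equals 0 for n > 1 (geometric series with r ≠ 1).

0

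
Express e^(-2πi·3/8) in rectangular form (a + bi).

ω_8^3 = e^(-2πi·3/8)
= cos(-2π·3/8) + i·sin(-2π·3/8)
= cos(-6π/8) + i·sin(-6π/8)

ω_8^3 = cos(-6π/8) + i·sin(-6π/8) = -0.7071-0.7071i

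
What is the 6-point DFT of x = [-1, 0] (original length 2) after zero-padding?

Original 2-point DFT: [-1, -1]
Zero-padded 6-point DFT provides frequency interpolation.

DFT_6([x, 0, ...]) = [-1, -1, -1, -1, -1, -1]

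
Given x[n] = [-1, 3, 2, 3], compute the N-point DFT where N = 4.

X[k] = Σ(n=0 to 3) x[n] · ω_4^(nk)
where ω_4 = e^(-2πi/4)

Computing each X[k]:
X[0] = 7
X[1] = -3
X[2] = -5
X[3] = -3

X = [7, -3, -5, -3]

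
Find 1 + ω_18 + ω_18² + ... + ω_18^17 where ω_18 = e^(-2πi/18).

Sum of all nth roots of unity equals 0 for n > 1 (geometric series with r ≠ 1).

0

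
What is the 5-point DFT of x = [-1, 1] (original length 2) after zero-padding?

Original 2-point DFT: [0, -2]
Zero-padded 5-point DFT provides frequency interpolation.

DFT_5([x, 0, ...]) = [0, -0.6910-0.9511i, -1.8090-0.5878i, -1.8090+0.5878i, -0.6910+0.9511i]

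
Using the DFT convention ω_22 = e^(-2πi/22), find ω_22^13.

ω_22^13 = e^(-2πi·13/22)
= cos(-2π·13/22) + i·sin(-2π·13/22)
= cos(-26π/22) + i·sin(-26π/22)

ω_22^13 = cos(-26π/22) + i·sin(-26π/22) = -0.8413+0.5406i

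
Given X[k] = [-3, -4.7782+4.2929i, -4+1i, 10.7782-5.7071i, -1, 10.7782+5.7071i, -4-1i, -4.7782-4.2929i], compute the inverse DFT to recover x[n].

x[n] = (1/8) Σ(k=0 to 7) X[k] · e^(2πikn/8)

Computing each x[n]:
x[0] = 0
x[1] = -3
x[2] = -2
x[3] = 3
x[4] = -3
x[5] = 2
x[6] = 3
x[7] = -3

x = [0, -3, -2, 3, -3, 2, 3, -3]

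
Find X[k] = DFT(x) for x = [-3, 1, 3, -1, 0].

X[k] = Σ(n=0 to 4) x[n] · ω_5^(nk)
where ω_5 = e^(-2πi/5)

Computing each X[k]:
X[0] = 0
X[1] = -4.3090-3.3022i
X[2] = -3.1910+3.2164i
X[3] = -3.1910-3.2164i
X[4] = -4.3090+3.3022i

X = [0, -4.3090-3.3022i, -3.1910+3.2164i, -3.1910-3.2164i, -4.3090+3.3022i]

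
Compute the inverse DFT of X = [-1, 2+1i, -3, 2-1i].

x[n] = (1/4) Σ(k=0 to 3) X[k] · e^(2πikn/4)

Computing each x[n]:
x[0] = 0
x[1] = 0
x[2] = -2
x[3] = 1

x = [0, 0, -2, 1]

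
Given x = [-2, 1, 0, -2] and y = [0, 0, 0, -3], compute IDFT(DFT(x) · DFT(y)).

(x ⊛ y)[n] = Σ(m=0 to 3) x[m] · y[(n-m) mod 4]

Computing each output sample:
(x ⊛ y)[0] = -3
(x ⊛ y)[1] = 0
(x ⊛ y)[2] = 6
(x ⊛ y)[3] = 6

x ⊛ y = [-3, 0, 6, 6]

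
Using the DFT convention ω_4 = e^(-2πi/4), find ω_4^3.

ω_4^3 = e^(-2πi·3/4)
= cos(-2π·3/4) + i·sin(-2π·3/4)
= cos(-6π/4) + i·sin(-6π/4)

ω_4^3 = cos(-6π/4) + i·sin(-6π/4) = 1i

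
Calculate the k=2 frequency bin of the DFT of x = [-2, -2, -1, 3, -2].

X[2] = Σ(n=0 to 4) x[n] · ω_5^(2n) where ω_5 = e^(-2πi/5)
= (-2)·ω_5^0 + (-2)·ω_5^2 + (-1)·ω_5^4 + (3)·ω_5^6 + (-2)·ω_5^8

X[2] = 1.8541-3.8042i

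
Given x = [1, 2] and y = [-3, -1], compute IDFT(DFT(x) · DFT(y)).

(x ⊛ y)[n] = Σ(m=0 to 1) x[m] · y[(n-m) mod 2]

Computing each output sample:
(x ⊛ y)[0] = -5
(x ⊛ y)[1] = -7

x ⊛ y = [-5, -7]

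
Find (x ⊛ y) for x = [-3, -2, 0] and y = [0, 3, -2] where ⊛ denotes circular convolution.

(x ⊛ y)[n] = Σ(m=0 to 2) x[m] · y[(n-m) mod 3]

Computing each output sample:
(x ⊛ y)[0] = 4
(x ⊛ y)[1] = -9
(x ⊛ y)[2] = 0

x ⊛ y = [4, -9, 0]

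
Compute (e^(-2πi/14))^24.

Since ω_14^14 = 1, powers reduce modulo 14.
24 mod 14 = 10
So ω_14^24 = ω_14^10 = e^(-2πi·10/14)

ω_14^24 = ω_14^10 = -0.2225+0.9749i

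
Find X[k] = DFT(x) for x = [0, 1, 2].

X[k] = Σ(n=0 to 2) x[n] · ω_3^(nk)
where ω_3 = e^(-2πi/3)

Computing each X[k]:
X[0] = 3
X[1] = -1.5000+0.8660i
X[2] = -1.5000-0.8660i

X = [3, -1.5000+0.8660i, -1.5000-0.8660i]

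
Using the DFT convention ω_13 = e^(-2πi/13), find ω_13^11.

ω_13^11 = e^(-2πi·11/13)
= cos(-2π·11/13) + i·sin(-2π·11/13)
= cos(-22π/13) + i·sin(-22π/13)

ω_13^11 = cos(-22π/13) + i·sin(-22π/13) = 0.5681+0.8230i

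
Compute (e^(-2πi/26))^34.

Since ω_26^26 = 1, powers reduce modulo 26.
34 mod 26 = 8
So ω_26^34 = ω_26^8 = e^(-2πi·8/26)

ω_26^34 = ω_26^8 = -0.3546-0.9350i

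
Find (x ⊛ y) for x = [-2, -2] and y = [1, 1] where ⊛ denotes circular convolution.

(x ⊛ y)[n] = Σ(m=0 to 1) x[m] · y[(n-m) mod 2]

Computing each output sample:
(x ⊛ y)[0] = -4
(x ⊛ y)[1] = -4

x ⊛ y = [-4, -4]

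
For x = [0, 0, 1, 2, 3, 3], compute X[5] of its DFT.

X[5] = Σ(n=0 to 5) x[n] · ω_6^(5n) where ω_6 = e^(-2πi/6)
= (0)·ω_6^0 + (0)·ω_6^5 + (1)·ω_6^10 + (2)·ω_6^15 + (3)·ω_6^20 + (3)·ω_6^25

X[5] = -2.5000-4.3301i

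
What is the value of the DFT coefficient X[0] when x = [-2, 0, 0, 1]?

X[0] = Σ(n=0 to 3) x[n] · ω_4^0 = Σ x[n]
= (-2) + (0) + (0) + (1)

X[0] = -1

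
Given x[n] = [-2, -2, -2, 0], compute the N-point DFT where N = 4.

X[k] = Σ(n=0 to 3) x[n] · ω_4^(nk)
where ω_4 = e^(-2πi/4)

Computing each X[k]:
X[0] = -6
X[1] = 2i
X[2] = -2
X[3] = -2i

X = [-6, 2i, -2, -2i]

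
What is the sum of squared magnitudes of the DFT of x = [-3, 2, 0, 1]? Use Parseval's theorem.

Parseval: Σ|x[n]|² = (1/N)Σ|X[k]|², so Σ|X[k]|² = N·Σ|x[n]|² = 4·14.0000

Σ|X[k]|² = N·Σ|x[n]|² = 4·14.0000 = 56.0000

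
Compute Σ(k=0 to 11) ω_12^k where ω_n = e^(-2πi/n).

Sum of all nth roots of unity equals 0 for n > 1 (geometric series with r ≠ 1).

0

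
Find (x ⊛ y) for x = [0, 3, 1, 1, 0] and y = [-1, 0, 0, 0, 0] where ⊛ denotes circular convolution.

(x ⊛ y)[n] = Σ(m=0 to 4) x[m] · y[(n-m) mod 5]

Computing each output sample:
(x ⊛ y)[0] = 0
(x ⊛ y)[1] = -3
(x ⊛ y)[2] = -1
(x ⊛ y)[3] = -1
(x ⊛ y)[4] = 0

x ⊛ y = [0, -3, -1, -1, 0]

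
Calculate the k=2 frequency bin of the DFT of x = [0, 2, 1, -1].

X[2] = Σ(n=0 to 3) x[n] · ω_4^(2n) where ω_4 = e^(-2πi/4)
= (0)·ω_4^0 + (2)·ω_4^2 + (1)·ω_4^4 + (-1)·ω_4^6

X[2] = 0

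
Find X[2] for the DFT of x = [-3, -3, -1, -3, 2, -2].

X[2] = Σ(n=0 to 5) x[n] · ω_6^(2n) where ω_6 = e^(-2πi/6)
= (-3)·ω_6^0 + (-3)·ω_6^2 + (-1)·ω_6^4 + (-3)·ω_6^6 + (2)·ω_6^8 + (-2)·ω_6^10

X[2] = -4.0000-1.7321i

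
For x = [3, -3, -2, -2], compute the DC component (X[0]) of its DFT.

X[0] = Σ(n=0 to 3) x[n] · ω_4^0 = Σ x[n]
= (3) + (-3) + (-2) + (-2)

X[0] = -4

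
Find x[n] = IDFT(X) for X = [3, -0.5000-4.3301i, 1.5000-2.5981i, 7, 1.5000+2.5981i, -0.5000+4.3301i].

x[n] = (1/6) Σ(k=0 to 5) X[k] · e^(2πikn/6)

Computing each x[n]:
x[0] = 2
x[1] = 1
x[2] = 2
x[3] = 0
x[4] = 1
x[5] = -3

x = [2, 1, 2, 0, 1, -3]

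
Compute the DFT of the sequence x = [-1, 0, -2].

X[k] = Σ(n=0 to 2) x[n] · ω_3^(nk)
where ω_3 = e^(-2πi/3)

Computing each X[k]:
X[0] = -3
X[1] = -1.7321i
X[2] = 1.7321i

X = [-3, -1.7321i, 1.7321i]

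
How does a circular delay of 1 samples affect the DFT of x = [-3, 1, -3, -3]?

Time shift by 1: X_shifted[k] = ω_4^(1k) · X[k]
Shifted x = [-3, -3, 1, -3]

DFT(x[n-1]) = [-8, -4, 4, -4]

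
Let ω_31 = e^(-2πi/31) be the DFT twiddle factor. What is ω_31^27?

ω_31^27 = e^(-2πi·27/31)
= cos(-2π·27/31) + i·sin(-2π·27/31)
= cos(-54π/31) + i·sin(-54π/31)

ω_31^27 = cos(-54π/31) + i·sin(-54π/31) = 0.6890+0.7248i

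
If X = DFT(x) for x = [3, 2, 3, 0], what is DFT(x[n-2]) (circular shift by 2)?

Time shift by 2: X_shifted[k] = ω_4^(2k) · X[k]
Shifted x = [3, 0, 3, 2]

DFT(x[n-2]) = [8, 2i, 4, -2i]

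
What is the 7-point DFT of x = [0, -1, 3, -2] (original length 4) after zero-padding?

Original 4-point DFT: [0, -3-1i, 6, -3+1i]
Zero-padded 7-point DFT provides frequency interpolation.

DFT_7([x, 0, ...]) = [0, 0.5109-1.2752i, -3.7274+0.7129i, 3.2165+4.7292i, 3.2165-4.7292i, -3.7274-0.7129i, 0.5109+1.2752i]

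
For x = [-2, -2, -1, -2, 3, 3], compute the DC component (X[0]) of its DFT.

X[0] = Σ(n=0 to 5) x[n] · ω_6^0 = Σ x[n]
= (-2) + (-2) + (-1) + (-2) + (3) + (3)

X[0] = -1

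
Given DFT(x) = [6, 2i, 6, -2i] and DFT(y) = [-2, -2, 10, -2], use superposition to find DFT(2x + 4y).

By linearity: DFT(2x + 4y) = 2·DFT(x) + 4·DFT(y)
= 2·[6, 2i, 6, -2i] + 4·[-2, -2, 10, -2]

Computing element-wise:
Z[0] = 2·(6) + 4·(-2) = 4
Z[1] = 2·(2i) + 4·(-2) = -8+4i
Z[2] = 2·(6) + 4·(10) = 52
Z[3] = 2·(-2i) + 4·(-2) = -8-4i

DFT(2x + 4y) = 2·X + 4·Y = [4, -8+4i, 52, -8-4i]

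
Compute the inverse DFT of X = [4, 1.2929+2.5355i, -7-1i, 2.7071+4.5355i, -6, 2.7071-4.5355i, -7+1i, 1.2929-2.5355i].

x[n] = (1/8) Σ(k=0 to 7) X[k] · e^(2πikn/8)

Computing each x[n]:
x[0] = -1
x[1] = 0
x[2] = 2
x[3] = 0
x[4] = -3
x[5] = 3
x[6] = 1
x[7] = 2

x = [-1, 0, 2, 0, -3, 3, 1, 2]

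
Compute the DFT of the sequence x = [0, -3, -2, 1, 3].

X[k] = Σ(n=0 to 4) x[n] · ω_5^(nk)
where ω_5 = e^(-2πi/5)

Computing each X[k]:
X[0] = -1
X[1] = 0.8090+7.4697i
X[2] = -0.3090+0.6735i
X[3] = -0.3090-0.6735i
X[4] = 0.8090-7.4697i

X = [-1, 0.8090+7.4697i, -0.3090+0.6735i, -0.3090-0.6735i, 0.8090-7.4697i]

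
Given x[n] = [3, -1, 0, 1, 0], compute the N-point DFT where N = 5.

X[k] = Σ(n=0 to 4) x[n] · ω_5^(nk)
where ω_5 = e^(-2πi/5)

Computing each X[k]:
X[0] = 3
X[1] = 1.8820+1.5388i
X[2] = 4.1180-0.3633i
X[3] = 4.1180+0.3633i
X[4] = 1.8820-1.5388i

X = [3, 1.8820+1.5388i, 4.1180-0.3633i, 4.1180+0.3633i, 1.8820-1.5388i]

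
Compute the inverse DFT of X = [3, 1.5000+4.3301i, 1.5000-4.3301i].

x[n] = (1/3) Σ(k=0 to 2) X[k] · e^(2πikn/3)

Computing each x[n]:
x[0] = 2
x[1] = -2
x[2] = 3

x = [2, -2, 3]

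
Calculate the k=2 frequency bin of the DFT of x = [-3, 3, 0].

X[2] = Σ(n=0 to 2) x[n] · ω_3^(2n) where ω_3 = e^(-2πi/3)
= (-3)·ω_3^0 + (3)·ω_3^2 + (0)·ω_3^4

X[2] = -4.5000+2.5981i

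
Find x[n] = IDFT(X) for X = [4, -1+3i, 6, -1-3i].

x[n] = (1/4) Σ(k=0 to 3) X[k] · e^(2πikn/4)

Computing each x[n]:
x[0] = 2
x[1] = -2
x[2] = 3
x[3] = 1

x = [2, -2, 3, 1]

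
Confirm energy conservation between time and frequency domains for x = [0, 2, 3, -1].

Time domain:
Σ|x[n]|² = |0|² + |2|² + |3|² + |-1|² = 14.0000

Frequency domain:
(1/4)Σ|X[k]|² = (1/4)(|4|² + |-3-3i|² + |2|² + |-3+3i|²) = (1/4)·56.0000 = 14.0000

Both sides agree, confirming Parseval's theorem.

Σ|x[n]|² = (1/N)Σ|X[k]|² = 14.0000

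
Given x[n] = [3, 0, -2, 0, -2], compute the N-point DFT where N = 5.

X[k] = Σ(n=0 to 4) x[n] · ω_5^(nk)
where ω_5 = e^(-2πi/5)

Computing each X[k]:
X[0] = -1
X[1] = 4.0000-0.7265i
X[2] = 4.0000-3.0777i
X[3] = 4.0000+3.0777i
X[4] = 4.0000+0.7265i

X = [-1, 4.0000-0.7265i, 4.0000-3.0777i, 4.0000+3.0777i, 4.0000+0.7265i]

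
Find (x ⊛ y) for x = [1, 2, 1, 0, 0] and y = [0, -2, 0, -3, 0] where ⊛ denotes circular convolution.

(x ⊛ y)[n] = Σ(m=0 to 4) x[m] · y[(n-m) mod 5]

Computing each output sample:
(x ⊛ y)[0] = -3
(x ⊛ y)[1] = -2
(x ⊛ y)[2] = -4
(x ⊛ y)[3] = -5
(x ⊛ y)[4] = -6

x ⊛ y = [-3, -2, -4, -5, -6]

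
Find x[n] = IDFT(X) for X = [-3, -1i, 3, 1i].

x[n] = (1/4) Σ(k=0 to 3) X[k] · e^(2πikn/4)

Computing each x[n]:
x[0] = 0
x[1] = -1
x[2] = 0
x[3] = -2

x = [0, -1, 0, -2]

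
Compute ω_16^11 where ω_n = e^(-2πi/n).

ω_16^11 = e^(-2πi·11/16)
= cos(-2π·11/16) + i·sin(-2π·11/16)
= cos(-22π/16) + i·sin(-22π/16)

ω_16^11 = cos(-22π/16) + i·sin(-22π/16) = -0.3827+0.9239i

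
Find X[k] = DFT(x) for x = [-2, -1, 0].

X[k] = Σ(n=0 to 2) x[n] · ω_3^(nk)
where ω_3 = e^(-2πi/3)

Computing each X[k]:
X[0] = -3
X[1] = -1.5000+0.8660i
X[2] = -1.5000-0.8660i

X = [-3, -1.5000+0.8660i, -1.5000-0.8660i]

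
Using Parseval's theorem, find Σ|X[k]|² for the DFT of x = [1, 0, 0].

Parseval: Σ|x[n]|² = (1/N)Σ|X[k]|², so Σ|X[k]|² = N·Σ|x[n]|² = 3·1.0000

Σ|X[k]|² = N·Σ|x[n]|² = 3·1.0000 = 3.0000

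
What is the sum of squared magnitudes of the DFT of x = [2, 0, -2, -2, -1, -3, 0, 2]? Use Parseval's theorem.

Parseval: Σ|x[n]|² = (1/N)Σ|X[k]|², so Σ|X[k]|² = N·Σ|x[n]|² = 8·26.0000

Σ|X[k]|² = N·Σ|x[n]|² = 8·26.0000 = 208.0000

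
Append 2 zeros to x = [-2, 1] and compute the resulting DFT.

Original 2-point DFT: [-1, -3]
Zero-padded 4-point DFT provides frequency interpolation.

DFT_4([x, 0, ...]) = [-1, -2-1i, -3, -2+1i]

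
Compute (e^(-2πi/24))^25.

Since ω_24^24 = 1, powers reduce modulo 24.
25 mod 24 = 1
So ω_24^25 = ω_24^1 = e^(-2πi·1/24)

ω_24^25 = ω_24^1 = 0.9659-0.2588i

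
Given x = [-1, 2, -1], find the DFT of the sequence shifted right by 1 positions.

Time shift by 1: X_shifted[k] = ω_3^(1k) · X[k]
Shifted x = [-1, -1, 2]

DFT(x[n-1]) = [0, -1.5000+2.5981i, -1.5000-2.5981i]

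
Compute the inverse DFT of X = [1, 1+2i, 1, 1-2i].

x[n] = (1/4) Σ(k=0 to 3) X[k] · e^(2πikn/4)

Computing each x[n]:
x[0] = 1
x[1] = -1
x[2] = 0
x[3] = 1

x = [1, -1, 0, 1]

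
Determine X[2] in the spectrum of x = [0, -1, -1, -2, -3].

X[2] = Σ(n=0 to 4) x[n] · ω_5^(2n) where ω_5 = e^(-2πi/5)
= (0)·ω_5^0 + (-1)·ω_5^2 + (-1)·ω_5^4 + (-2)·ω_5^6 + (-3)·ω_5^8

X[2] = 2.3090-0.2245i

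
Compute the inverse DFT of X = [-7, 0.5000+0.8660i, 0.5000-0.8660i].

x[n] = (1/3) Σ(k=0 to 2) X[k] · e^(2πikn/3)

Computing each x[n]:
x[0] = -2
x[1] = -3
x[2] = -2

x = [-2, -3, -2]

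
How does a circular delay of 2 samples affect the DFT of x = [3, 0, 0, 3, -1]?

Time shift by 2: X_shifted[k] = ω_5^(2k) · X[k]
Shifted x = [3, -1, 3, 0, 0]

DFT(x[n-2]) = [5, 0.2639-0.8123i, 4.7361+3.4410i, 4.7361-3.4410i, 0.2639+0.8123i]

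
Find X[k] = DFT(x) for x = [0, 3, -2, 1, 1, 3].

X[k] = Σ(n=0 to 5) x[n] · ω_6^(nk)
where ω_6 = e^(-2πi/6)

Computing each X[k]:
X[0] = 6
X[1] = 2.5000+2.5981i
X[2] = -1.5000-2.5981i
X[3] = -8
X[4] = -1.5000+2.5981i
X[5] = 2.5000-2.5981i

X = [6, 2.5000+2.5981i, -1.5000-2.5981i, -8, -1.5000+2.5981i, 2.5000-2.5981i]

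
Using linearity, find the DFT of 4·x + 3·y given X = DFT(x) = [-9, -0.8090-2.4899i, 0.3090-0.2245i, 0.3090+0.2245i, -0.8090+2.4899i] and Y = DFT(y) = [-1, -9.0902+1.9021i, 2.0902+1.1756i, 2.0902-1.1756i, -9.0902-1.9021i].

By linearity: DFT(4x + 3y) = 4·DFT(x) + 3·DFT(y)
= 4·[-9, -0.8090-2.4899i, 0.3090-0.2245i, 0.3090+0.2245i, -0.8090+2.4899i] + 3·[-1, -9.0902+1.9021i, 2.0902+1.1756i, 2.0902-1.1756i, -9.0902-1.9021i]

Computing element-wise:
Z[0] = 4·(-9) + 3·(-1) = -39
Z[1] = 4·(-0.8090-2.4899i) + 3·(-9.0902+1.9021i) = -30.5066-4.2533i
Z[2] = 4·(0.3090-0.2245i) + 3·(2.0902+1.1756i) = 7.5066+2.6288i
Z[3] = 4·(0.3090+0.2245i) + 3·(2.0902-1.1756i) = 7.5066-2.6288i
Z[4] = 4·(-0.8090+2.4899i) + 3·(-9.0902-1.9021i) = -30.5066+4.2533i

DFT(4x + 3y) = 4·X + 3·Y = [-39, -30.5066-4.2533i, 7.5066+2.6288i, 7.5066-2.6288i, -30.5066+4.2533i]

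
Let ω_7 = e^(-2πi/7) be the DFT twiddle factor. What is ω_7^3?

ω_7^3 = e^(-2πi·3/7)
= cos(-2π·3/7) + i·sin(-2π·3/7)
= cos(-6π/7) + i·sin(-6π/7)

ω_7^3 = cos(-6π/7) + i·sin(-6π/7) = -0.9010-0.4339i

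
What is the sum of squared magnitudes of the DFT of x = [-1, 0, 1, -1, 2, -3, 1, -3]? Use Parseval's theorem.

Parseval: Σ|x[n]|² = (1/N)Σ|X[k]|², so Σ|X[k]|² = N·Σ|x[n]|² = 8·26.0000

Σ|X[k]|² = N·Σ|x[n]|² = 8·26.0000 = 208.0000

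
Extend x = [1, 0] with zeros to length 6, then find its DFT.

Original 2-point DFT: [1, 1]
Zero-padded 6-point DFT provides frequency interpolation.

DFT_6([x, 0, ...]) = [1, 1, 1, 1, 1, 1]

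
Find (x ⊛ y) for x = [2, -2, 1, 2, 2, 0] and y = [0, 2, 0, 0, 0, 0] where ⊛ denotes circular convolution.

(x ⊛ y)[n] = Σ(m=0 to 5) x[m] · y[(n-m) mod 6]

Computing each output sample:
(x ⊛ y)[0] = 0
(x ⊛ y)[1] = 4
(x ⊛ y)[2] = -4
(x ⊛ y)[3] = 2
(x ⊛ y)[4] = 4
(x ⊛ y)[5] = 4

x ⊛ y = [0, 4, -4, 2, 4, 4]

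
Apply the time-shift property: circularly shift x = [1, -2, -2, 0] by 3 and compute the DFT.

Time shift by 3: X_shifted[k] = ω_4^(3k) · X[k]
Shifted x = [-2, -2, 0, 1]

DFT(x[n-3]) = [-3, -2+3i, -1, -2-3i]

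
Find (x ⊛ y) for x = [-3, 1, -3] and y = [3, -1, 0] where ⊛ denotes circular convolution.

(x ⊛ y)[n] = Σ(m=0 to 2) x[m] · y[(n-m) mod 3]

Computing each output sample:
(x ⊛ y)[0] = -6
(x ⊛ y)[1] = 6
(x ⊛ y)[2] = -10

x ⊛ y = [-6, 6, -10]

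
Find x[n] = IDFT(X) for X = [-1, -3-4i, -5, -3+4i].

x[n] = (1/4) Σ(k=0 to 3) X[k] · e^(2πikn/4)

Computing each x[n]:
x[0] = -3
x[1] = 3
x[2] = 0
x[3] = -1

x = [-3, 3, 0, -1]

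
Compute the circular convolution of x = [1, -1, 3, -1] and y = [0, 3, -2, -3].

(x ⊛ y)[n] = Σ(m=0 to 3) x[m] · y[(n-m) mod 4]

Computing each output sample:
(x ⊛ y)[0] = -6
(x ⊛ y)[1] = -4
(x ⊛ y)[2] = -2
(x ⊛ y)[3] = 8

x ⊛ y = [-6, -4, -2, 8]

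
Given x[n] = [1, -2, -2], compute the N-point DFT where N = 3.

X[k] = Σ(n=0 to 2) x[n] · ω_3^(nk)
where ω_3 = e^(-2πi/3)

Computing each X[k]:
X[0] = -3
X[1] = 3
X[2] = 3

X = [-3, 3, 3]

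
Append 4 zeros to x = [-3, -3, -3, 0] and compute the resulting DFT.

Original 4-point DFT: [-9, 3i, -3, -3i]
Zero-padded 8-point DFT provides frequency interpolation.

DFT_8([x, 0, ...]) = [-9, -5.1213+5.1213i, 3i, -0.8787-0.8787i, -3, -0.8787+0.8787i, -3i, -5.1213-5.1213i]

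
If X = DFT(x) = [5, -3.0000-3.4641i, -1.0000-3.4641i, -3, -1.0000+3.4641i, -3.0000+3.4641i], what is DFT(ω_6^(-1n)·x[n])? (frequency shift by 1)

Modulation property: DFT(ω_6^(-1n)·x[n]) = X[(k-1) mod 6], so circularly shift X by 1 positions.

X[k-1] = [-3.0000+3.4641i, 5, -3.0000-3.4641i, -1.0000-3.4641i, -3, -1.0000+3.4641i]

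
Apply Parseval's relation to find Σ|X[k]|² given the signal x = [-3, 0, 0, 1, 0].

Parseval: Σ|x[n]|² = (1/N)Σ|X[k]|², so Σ|X[k]|² = N·Σ|x[n]|² = 5·10.0000

Σ|X[k]|² = N·Σ|x[n]|² = 5·10.0000 = 50.0000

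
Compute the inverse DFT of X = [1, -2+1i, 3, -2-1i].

x[n] = (1/4) Σ(k=0 to 3) X[k] · e^(2πikn/4)

Computing each x[n]:
x[0] = 0
x[1] = -1
x[2] = 2
x[3] = 0

x = [0, -1, 2, 0]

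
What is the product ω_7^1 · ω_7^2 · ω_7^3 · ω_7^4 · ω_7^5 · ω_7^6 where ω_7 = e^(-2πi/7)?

The primitive 7th roots of unity are ω_7^k for k coprime to 7: k ∈ {1, 2, 3, 4, 5, 6}
Their product equals the constant term of the cyclotomic polynomial Φ_7(x) up to sign.
For n ≥ 3, the product of all primitive nth roots of unity is 1. (For n=1 it is 1; for n=2 it is -1.)

1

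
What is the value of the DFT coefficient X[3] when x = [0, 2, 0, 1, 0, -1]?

X[3] = Σ(n=0 to 5) x[n] · ω_6^(3n) where ω_6 = e^(-2πi/6)
= (0)·ω_6^0 + (2)·ω_6^3 + (0)·ω_6^6 + (1)·ω_6^9 + (0)·ω_6^12 + (-1)·ω_6^15

X[3] = -2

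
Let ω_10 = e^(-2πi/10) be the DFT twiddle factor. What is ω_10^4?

ω_10^4 = e^(-2πi·4/10)
= cos(-2π·4/10) + i·sin(-2π·4/10)
= cos(-8π/10) + i·sin(-8π/10)

ω_10^4 = cos(-8π/10) + i·sin(-8π/10) = -0.8090-0.5878i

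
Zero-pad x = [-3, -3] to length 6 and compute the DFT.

Original 2-point DFT: [-6, 0]
Zero-padded 6-point DFT provides frequency interpolation.

DFT_6([x, 0, ...]) = [-6, -4.5000+2.5981i, -1.5000+2.5981i, 0, -1.5000-2.5981i, -4.5000-2.5981i]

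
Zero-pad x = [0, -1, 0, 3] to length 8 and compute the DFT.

Original 4-point DFT: [2, 4i, -2, -4i]
Zero-padded 8-point DFT provides frequency interpolation.

DFT_8([x, 0, ...]) = [2, -2.8284-1.4142i, 4i, 2.8284-1.4142i, -2, 2.8284+1.4142i, -4i, -2.8284+1.4142i]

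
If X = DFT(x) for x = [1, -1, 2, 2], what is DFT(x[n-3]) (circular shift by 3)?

Time shift by 3: X_shifted[k] = ω_4^(3k) · X[k]
Shifted x = [-1, 2, 2, 1]

DFT(x[n-3]) = [4, -3-1i, -2, -3+1i]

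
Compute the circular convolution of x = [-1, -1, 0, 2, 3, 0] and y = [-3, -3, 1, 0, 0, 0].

(x ⊛ y)[n] = Σ(m=0 to 5) x[m] · y[(n-m) mod 6]

Computing each output sample:
(x ⊛ y)[0] = 6
(x ⊛ y)[1] = 6
(x ⊛ y)[2] = 2
(x ⊛ y)[3] = -7
(x ⊛ y)[4] = -15
(x ⊛ y)[5] = -7

x ⊛ y = [6, 6, 2, -7, -15, -7]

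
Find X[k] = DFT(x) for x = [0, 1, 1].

X[k] = Σ(n=0 to 2) x[n] · ω_3^(nk)
where ω_3 = e^(-2πi/3)

Computing each X[k]:
X[0] = 2
X[1] = -1
X[2] = -1

X = [2, -1, -1]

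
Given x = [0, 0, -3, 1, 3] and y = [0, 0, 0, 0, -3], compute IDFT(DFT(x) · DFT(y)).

(x ⊛ y)[n] = Σ(m=0 to 4) x[m] · y[(n-m) mod 5]

Computing each output sample:
(x ⊛ y)[0] = 0
(x ⊛ y)[1] = 9
(x ⊛ y)[2] = -3
(x ⊛ y)[3] = -9
(x ⊛ y)[4] = 0

x ⊛ y = [0, 9, -3, -9, 0]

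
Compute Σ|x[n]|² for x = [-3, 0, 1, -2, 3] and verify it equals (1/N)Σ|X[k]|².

Time domain:
Σ|x[n]|² = |-3|² + |0|² + |1|² + |-2|² + |3|² = 23.0000

Frequency domain:
(1/5)Σ|X[k]|² = (1/5)(|-1|² + |-1.2639+1.0898i|² + |-5.7361+4.6165i|² + |-5.7361-4.6165i|² + |-1.2639-1.0898i|²) = (1/5)·115.0000 = 23.0000

Both sides agree, confirming Parseval's theorem.

Σ|x[n]|² = (1/N)Σ|X[k]|² = 23.0000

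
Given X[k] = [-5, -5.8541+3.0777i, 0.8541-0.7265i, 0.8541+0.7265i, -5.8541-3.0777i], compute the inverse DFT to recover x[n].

x[n] = (1/5) Σ(k=0 to 4) X[k] · e^(2πikn/5)

Computing each x[n]:
x[0] = -3
x[1] = -3
x[2] = 0
x[3] = 2
x[4] = -1

x = [-3, -3, 0, 2, -1]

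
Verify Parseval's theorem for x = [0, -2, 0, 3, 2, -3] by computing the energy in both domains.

Time domain:
Σ|x[n]|² = |0|² + |-2|² + |0|² + |3|² + |2|² + |-3|² = 26.0000

Frequency domain:
(1/6)Σ|X[k]|² = (1/6)(|0|² + |-6.5000+0.8660i|² + |4.5000-2.5981i|² + |4|² + |4.5000+2.5981i|² + |-6.5000-0.8660i|²) = (1/6)·156.0000 = 26.0000

Both sides agree, confirming Parseval's theorem.

Σ|x[n]|² = (1/N)Σ|X[k]|² = 26.0000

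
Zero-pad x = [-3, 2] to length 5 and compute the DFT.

Original 2-point DFT: [-1, -5]
Zero-padded 5-point DFT provides frequency interpolation.

DFT_5([x, 0, ...]) = [-1, -2.3820-1.9021i, -4.6180-1.1756i, -4.6180+1.1756i, -2.3820+1.9021i]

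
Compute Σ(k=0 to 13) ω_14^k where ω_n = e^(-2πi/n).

Sum of all nth roots of unity equals 0 for n > 1 (geometric series with r ≠ 1).

0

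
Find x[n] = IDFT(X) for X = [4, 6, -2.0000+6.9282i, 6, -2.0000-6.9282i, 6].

x[n] = (1/6) Σ(k=0 to 5) X[k] · e^(2πikn/6)

Computing each x[n]:
x[0] = 3
x[1] = -1
x[2] = 3
x[3] = -3
x[4] = -1
x[5] = 3

x = [3, -1, 3, -3, -1, 3]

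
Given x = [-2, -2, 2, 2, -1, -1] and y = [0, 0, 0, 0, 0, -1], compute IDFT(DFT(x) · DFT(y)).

(x ⊛ y)[n] = Σ(m=0 to 5) x[m] · y[(n-m) mod 6]

Computing each output sample:
(x ⊛ y)[0] = 2
(x ⊛ y)[1] = -2
(x ⊛ y)[2] = -2
(x ⊛ y)[3] = 1
(x ⊛ y)[4] = 1
(x ⊛ y)[5] = 2

x ⊛ y = [2, -2, -2, 1, 1, 2]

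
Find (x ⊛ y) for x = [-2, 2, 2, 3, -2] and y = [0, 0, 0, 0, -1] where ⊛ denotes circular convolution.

(x ⊛ y)[n] = Σ(m=0 to 4) x[m] · y[(n-m) mod 5]

Computing each output sample:
(x ⊛ y)[0] = -2
(x ⊛ y)[1] = -2
(x ⊛ y)[2] = -3
(x ⊛ y)[3] = 2
(x ⊛ y)[4] = 2

x ⊛ y = [-2, -2, -3, 2, 2]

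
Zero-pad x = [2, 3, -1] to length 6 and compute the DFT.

Original 3-point DFT: [4, 1.0000-3.4641i, 1.0000+3.4641i]
Zero-padded 6-point DFT provides frequency interpolation.

DFT_6([x, 0, ...]) = [4, 4.0000-1.7321i, 1.0000-3.4641i, -2, 1.0000+3.4641i, 4.0000+1.7321i]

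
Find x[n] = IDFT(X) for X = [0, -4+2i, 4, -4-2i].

x[n] = (1/4) Σ(k=0 to 3) X[k] · e^(2πikn/4)

Computing each x[n]:
x[0] = -1
x[1] = -2
x[2] = 3
x[3] = 0

x = [-1, -2, 3, 0]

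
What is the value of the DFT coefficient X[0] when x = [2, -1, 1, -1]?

X[0] = Σ(n=0 to 3) x[n] · ω_4^0 = Σ x[n]
= (2) + (-1) + (1) + (-1)

X[0] = 1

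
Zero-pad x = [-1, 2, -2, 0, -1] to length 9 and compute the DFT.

Original 5-point DFT: [-2, 0.9271-1.6776i, -2.4271-3.6655i, -2.4271+3.6655i, 0.9271+1.6776i]
Zero-padded 9-point DFT provides frequency interpolation.

DFT_9([x, 0, ...]) = [-2, 1.1245+1.0261i, 0.4606-1.9284i, -0.5000-2.5981i, -4.5851-2.9544i, -4.5851+2.9544i, -0.5000+2.5981i, 0.4606+1.9284i, 1.1245-1.0261i]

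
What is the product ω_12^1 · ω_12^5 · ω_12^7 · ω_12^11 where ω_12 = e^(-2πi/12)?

The primitive 12th roots of unity are ω_12^k for k coprime to 12: k ∈ {1, 5, 7, 11}
Their product equals the constant term of the cyclotomic polynomial Φ_12(x) up to sign.
For n ≥ 3, the product of all primitive nth roots of unity is 1. (For n=1 it is 1; for n=2 it is -1.)

1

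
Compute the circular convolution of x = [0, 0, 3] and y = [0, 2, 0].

(x ⊛ y)[n] = Σ(m=0 to 2) x[m] · y[(n-m) mod 3]

Computing each output sample:
(x ⊛ y)[0] = 6
(x ⊛ y)[1] = 0
(x ⊛ y)[2] = 0

x ⊛ y = [6, 0, 0]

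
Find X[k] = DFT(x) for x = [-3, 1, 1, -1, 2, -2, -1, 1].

X[k] = Σ(n=0 to 7) x[n] · ω_8^(nk)
where ω_8 = e^(-2πi/8)

Computing each X[k]:
X[0] = -2
X[1] = -1.4645-2.7071i
X[2] = -1+1i
X[3] = -8.5355+1.2929i
X[4] = 0
X[5] = -8.5355-1.2929i
X[6] = -1-1i
X[7] = -1.4645+2.7071i

X = [-2, -1.4645-2.7071i, -1+1i, -8.5355+1.2929i, 0, -8.5355-1.2929i, -1-1i, -1.4645+2.7071i]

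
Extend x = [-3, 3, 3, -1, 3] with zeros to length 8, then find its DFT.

Original 5-point DFT: [5, -2.7639-2.3511i, -7.2361+3.8042i, -7.2361-3.8042i, -2.7639+2.3511i]
Zero-padded 8-point DFT provides frequency interpolation.

DFT_8([x, 0, ...]) = [5, -3.1716-4.4142i, -3-4i, -8.8284+1.5858i, 1, -8.8284-1.5858i, -3+4i, -3.1716+4.4142i]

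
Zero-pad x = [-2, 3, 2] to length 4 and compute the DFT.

Original 3-point DFT: [3, -4.5000-0.8660i, -4.5000+0.8660i]
Zero-padded 4-point DFT provides frequency interpolation.

DFT_4([x, 0, ...]) = [3, -4-3i, -3, -4+3i]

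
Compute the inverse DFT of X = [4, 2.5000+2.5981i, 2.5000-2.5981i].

x[n] = (1/3) Σ(k=0 to 2) X[k] · e^(2πikn/3)

Computing each x[n]:
x[0] = 3
x[1] = -1
x[2] = 2

x = [3, -1, 2]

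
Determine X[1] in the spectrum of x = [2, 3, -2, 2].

X[1] = Σ(n=0 to 3) x[n] · ω_4^(1n) where ω_4 = e^(-2πi/4)
= (2)·ω_4^0 + (3)·ω_4^1 + (-2)·ω_4^2 + (2)·ω_4^3

X[1] = 4-1i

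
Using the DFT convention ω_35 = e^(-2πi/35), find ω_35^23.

ω_35^23 = e^(-2πi·23/35)
= cos(-2π·23/35) + i·sin(-2π·23/35)
= cos(-46π/35) + i·sin(-46π/35)

ω_35^23 = cos(-46π/35) + i·sin(-46π/35) = -0.5509+0.8346i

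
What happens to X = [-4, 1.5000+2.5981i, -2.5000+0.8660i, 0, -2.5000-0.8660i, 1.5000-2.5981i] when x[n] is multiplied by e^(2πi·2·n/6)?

Modulation property: DFT(ω_6^(-2n)·x[n]) = X[(k-2) mod 6], so circularly shift X by 2 positions.

X[k-2] = [-2.5000-0.8660i, 1.5000-2.5981i, -4, 1.5000+2.5981i, -2.5000+0.8660i, 0]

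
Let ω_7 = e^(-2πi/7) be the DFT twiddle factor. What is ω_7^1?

ω_7^1 = e^(-2πi·1/7)
= cos(-2π·1/7) + i·sin(-2π·1/7)
= cos(-2π/7) + i·sin(-2π/7)

ω_7^1 = cos(-2π/7) + i·sin(-2π/7) = 0.6235-0.7818i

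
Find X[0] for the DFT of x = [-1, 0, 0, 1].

X[0] = Σ(n=0 to 3) x[n] · ω_4^0 = Σ x[n]
= (-1) + (0) + (0) + (1)

X[0] = 0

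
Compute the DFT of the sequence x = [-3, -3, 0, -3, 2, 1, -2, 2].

X[k] = Σ(n=0 to 7) x[n] · ω_8^(nk)
where ω_8 = e^(-2πi/8)

Computing each X[k]:
X[0] = -6
X[1] = -4.2929+4.3640i
X[2] = 1+1i
X[3] = -5.7071+8.3640i
X[4] = 0
X[5] = -5.7071-8.3640i
X[6] = 1-1i
X[7] = -4.2929-4.3640i

X = [-6, -4.2929+4.3640i, 1+1i, -5.7071+8.3640i, 0, -5.7071-8.3640i, 1-1i, -4.2929-4.3640i]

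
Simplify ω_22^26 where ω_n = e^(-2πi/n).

Since ω_22^22 = 1, powers reduce modulo 22.
26 mod 22 = 4
So ω_22^26 = ω_22^4 = e^(-2πi·4/22)

ω_22^26 = ω_22^4 = 0.4154-0.9096i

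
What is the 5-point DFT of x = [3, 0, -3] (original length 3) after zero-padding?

Original 3-point DFT: [0, 4.5000-2.5981i, 4.5000+2.5981i]
Zero-padded 5-point DFT provides frequency interpolation.

DFT_5([x, 0, ...]) = [0, 5.4271+1.7634i, 2.0729-2.8532i, 2.0729+2.8532i, 5.4271-1.7634i]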